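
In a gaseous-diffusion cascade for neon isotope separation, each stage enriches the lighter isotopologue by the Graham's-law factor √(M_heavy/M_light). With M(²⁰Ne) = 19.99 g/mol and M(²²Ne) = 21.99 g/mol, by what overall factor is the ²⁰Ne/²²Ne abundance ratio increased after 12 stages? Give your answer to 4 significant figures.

1.772

Each stage multiplies the ratio by α = √(21.99/19.99), so after 12 stages the overall factor is α^12 = (21.99/19.99)^(12/2).
= 1.10005^6 = 1.772.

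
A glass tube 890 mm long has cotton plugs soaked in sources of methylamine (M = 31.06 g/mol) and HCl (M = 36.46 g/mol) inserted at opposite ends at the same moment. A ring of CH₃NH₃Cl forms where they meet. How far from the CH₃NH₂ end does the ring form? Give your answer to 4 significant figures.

462.8 mm

Graham's law gives d_CH₃NH₂/d_HCl = rate_CH₃NH₂/rate_HCl = √(M_HCl/M_CH₃NH₂) = √(36.46/31.06) = 1.083.
With d_CH₃NH₂ + d_HCl = 890 mm, d_HCl = 890/(1 + 1.083) = 427.2 mm.
d_CH₃NH₂ = 890 − 427.2 = 462.8 mm.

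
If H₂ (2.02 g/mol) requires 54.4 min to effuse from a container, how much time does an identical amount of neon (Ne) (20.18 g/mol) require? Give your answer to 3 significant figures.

Graham's law gives t_Ne/t_H₂ = √(M_Ne/M_H₂) = √(20.18/2.02) = √9.990 = 3.161.
So the time for Ne is 54.4 × 3.161 = 172 min.

172 min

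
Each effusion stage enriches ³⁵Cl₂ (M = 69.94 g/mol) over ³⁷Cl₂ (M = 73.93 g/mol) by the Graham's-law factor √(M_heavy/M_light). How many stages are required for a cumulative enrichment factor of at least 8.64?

Per stage α = (73.93/69.94)^(1/2) = 1.05705^0.5, giving ln α = 0.02774.
Need α^N ≥ 8.64 ⇒ N ≥ ln(8.64) / ln α = 2.156 / 0.02774 = 77.73.
Minimum whole number of stages: N = 78.

78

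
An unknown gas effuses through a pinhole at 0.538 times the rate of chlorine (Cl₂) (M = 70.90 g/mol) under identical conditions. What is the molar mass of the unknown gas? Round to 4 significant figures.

245.0 g/mol

Since effusion rate ∝ 1/√M, rate_X/rate_Cl₂ = √(M_Cl₂/M_X).
0.538 = √(70.90/M_X)
M_X = 70.90 / 0.538² = 70.90 / 0.2894 = 245.0 g/mol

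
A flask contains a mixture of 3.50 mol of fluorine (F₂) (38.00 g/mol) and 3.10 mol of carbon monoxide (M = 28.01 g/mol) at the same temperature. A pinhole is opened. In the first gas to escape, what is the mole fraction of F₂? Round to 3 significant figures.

Effusion rate of each component ∝ n_i/√M_i (partial pressure × 1/√M).
Mole fraction of F₂ in the effusate = (n_F₂/√M_F₂) / (n_F₂/√M_F₂ + n_CO/√M_CO)
= (3.50/√38.00) / (3.50/√38.00 + 3.10/√28.01) = 0.5678/(0.5678 + 0.5857) = 0.492.

0.492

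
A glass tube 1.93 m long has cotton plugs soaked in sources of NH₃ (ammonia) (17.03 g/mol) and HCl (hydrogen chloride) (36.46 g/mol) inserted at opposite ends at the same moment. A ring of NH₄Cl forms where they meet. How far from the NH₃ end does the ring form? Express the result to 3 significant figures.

Graham's law gives d_NH₃/d_HCl = rate_NH₃/rate_HCl = √(M_HCl/M_NH₃) = √(36.46/17.03) = 1.463.
With d_NH₃ + d_HCl = 1.93 m, d_HCl = 1.93/(1 + 1.463) = 0.7835 m.
d_NH₃ = 1.93 − 0.7835 = 1.15 m.

1.15 m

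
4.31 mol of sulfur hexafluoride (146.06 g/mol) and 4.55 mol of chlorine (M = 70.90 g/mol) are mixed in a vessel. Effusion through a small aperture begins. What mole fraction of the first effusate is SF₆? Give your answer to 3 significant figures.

0.398

Rate_i ∝ x_i/√M_i (Graham's law weighted by mole fraction), so the effusate composition follows n_i/√M_i.
So x_SF₆ in the escaping gas = (n_SF₆/√M_SF₆) / Σ(n_i/√M_i)
= (4.31/√146.06) / (4.31/√146.06 + 4.55/√70.90) = 0.3566/(0.3566 + 0.5404) = 0.398.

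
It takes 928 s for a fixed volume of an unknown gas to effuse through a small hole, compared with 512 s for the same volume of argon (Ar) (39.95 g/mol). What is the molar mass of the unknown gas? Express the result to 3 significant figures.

131 g/mol

Graham's law gives t_X/t_Ar = √(M_X/M_Ar).
928/512 = 1.812 = √(M_X/39.95)
M_X = 39.95 × 1.812² = 39.95 × 3.285 = 131 g/mol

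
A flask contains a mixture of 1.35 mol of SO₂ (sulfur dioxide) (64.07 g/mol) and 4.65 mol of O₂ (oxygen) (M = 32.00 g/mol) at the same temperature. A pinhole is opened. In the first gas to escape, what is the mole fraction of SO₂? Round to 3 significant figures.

0.170

Effusion rate of each component ∝ n_i/√M_i (partial pressure × 1/√M).
So x_SO₂ in the escaping gas = (n_SO₂/√M_SO₂) / Σ(n_i/√M_i)
= (1.35/√64.07) / (1.35/√64.07 + 4.65/√32.00) = 0.1687/(0.1687 + 0.8220) = 0.170.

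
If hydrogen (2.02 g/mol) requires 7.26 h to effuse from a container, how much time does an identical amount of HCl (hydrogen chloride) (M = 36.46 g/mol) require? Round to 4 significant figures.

By Graham's law, t_HCl/t_H₂ = √(M_HCl/M_H₂) = √(36.46/2.02) = √18.05 = 4.248.
So the time for HCl is 7.26 × 4.248 = 30.84 h.

30.84 h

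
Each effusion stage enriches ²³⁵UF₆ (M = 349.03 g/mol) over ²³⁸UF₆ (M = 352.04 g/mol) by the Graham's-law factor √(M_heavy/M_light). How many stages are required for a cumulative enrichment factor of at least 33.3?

817

Single-stage factor α = √(352.04/349.03), so ln α = ½ ln(1.00862) = 0.004293.
Need α^N ≥ 33.3 ⇒ N ≥ ln(33.3) / ln α = 3.506 / 0.004293 = 816.49.
So at least 817 stages are needed.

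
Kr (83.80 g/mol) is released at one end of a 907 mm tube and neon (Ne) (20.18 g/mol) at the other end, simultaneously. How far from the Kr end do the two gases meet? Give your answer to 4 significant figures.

In equal time, each gas travels a distance ∝ its rate ∝ 1/√M, so d_Kr/d_Ne = √(M_Ne/M_Kr) = √(20.18/83.80) = 0.4907.
With d_Kr + d_Ne = 907 mm, d_Ne = 907/(1 + 0.4907) = 608.4 mm.
d_Kr = 907 − 608.4 = 298.6 mm.

298.6 mm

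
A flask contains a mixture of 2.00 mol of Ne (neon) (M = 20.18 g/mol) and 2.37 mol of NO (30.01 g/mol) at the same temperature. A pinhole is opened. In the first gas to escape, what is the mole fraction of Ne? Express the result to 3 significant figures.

The effusion rate of species i is ∝ p_i/√M_i ∝ n_i/√M_i.
x_Ne(eff) = (n_Ne/√M_Ne) / (n_Ne/√M_Ne + n_NO/√M_NO)
= (2.00/√20.18) / (2.00/√20.18 + 2.37/√30.01) = 0.4452/(0.4452 + 0.4326) = 0.507.

0.507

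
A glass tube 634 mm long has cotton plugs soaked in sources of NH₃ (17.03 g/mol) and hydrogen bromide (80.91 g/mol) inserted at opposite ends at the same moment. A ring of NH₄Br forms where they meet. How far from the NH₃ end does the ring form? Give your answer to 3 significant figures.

435 mm

Distances travelled in equal time are proportional to diffusion rates, so d_NH₃/d_HBr = √(M_HBr/M_NH₃) = √(80.91/17.03) = 2.180.
With d_NH₃ + d_HBr = 634 mm, d_HBr = 634/(1 + 2.180) = 199.4 mm.
d_NH₃ = 634 − 199.4 = 435 mm.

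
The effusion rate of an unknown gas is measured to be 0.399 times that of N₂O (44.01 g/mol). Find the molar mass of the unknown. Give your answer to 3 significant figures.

276 g/mol

By Graham's law, rate_X/rate_N₂O = √(M_N₂O/M_X).
0.399 = √(44.01/M_X)
M_X = 44.01 / 0.399² = 44.01 / 0.1592 = 276 g/mol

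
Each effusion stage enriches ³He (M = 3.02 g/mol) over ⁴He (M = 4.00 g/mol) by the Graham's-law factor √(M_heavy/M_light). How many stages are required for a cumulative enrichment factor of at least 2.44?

7

With α = √(4.00/3.02) per stage, ln α = ½ ln(1.32450) = 0.1405.
Need α^N ≥ 2.44 ⇒ N ≥ ln(2.44) / ln α = 0.8920 / 0.1405 = 6.35.
So at least 7 stages are needed.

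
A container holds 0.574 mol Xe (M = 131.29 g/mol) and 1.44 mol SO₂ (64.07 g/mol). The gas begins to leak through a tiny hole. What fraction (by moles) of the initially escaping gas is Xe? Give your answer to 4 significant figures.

0.2178

Rate_i ∝ x_i/√M_i (Graham's law weighted by mole fraction), so the effusate composition follows n_i/√M_i.
So x_Xe in the escaping gas = (n_Xe/√M_Xe) / Σ(n_i/√M_i)
= (0.574/√131.29) / (0.574/√131.29 + 1.44/√64.07) = 0.05010/(0.05010 + 0.1799) = 0.2178.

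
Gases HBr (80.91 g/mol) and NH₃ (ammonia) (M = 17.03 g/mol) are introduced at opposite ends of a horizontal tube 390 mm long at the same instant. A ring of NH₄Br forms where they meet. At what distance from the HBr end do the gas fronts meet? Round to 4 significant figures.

The fronts meet when d_HBr + d_NH₃ = L with d_HBr/d_NH₃ = √(M_NH₃/M_HBr) (Graham's law). Here √(M_NH₃/M_HBr) = √(17.03/80.91) = 0.4588.
With d_HBr + d_NH₃ = 390 mm, d_NH₃ = 390/(1 + 0.4588) = 267.3 mm.
d_HBr = 390 − 267.3 = 122.7 mm.

122.7 mm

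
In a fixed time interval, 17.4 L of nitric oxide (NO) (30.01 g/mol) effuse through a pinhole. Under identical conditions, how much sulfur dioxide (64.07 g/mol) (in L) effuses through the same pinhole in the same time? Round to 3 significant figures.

Using Graham's law: rate_SO₂/rate_NO = √(M_NO/M_SO₂) = √(30.01/64.07) = √0.4684 = 0.6844.
So the volume for SO₂ is 17.4 × 0.6844 = 11.9 L.

11.9 L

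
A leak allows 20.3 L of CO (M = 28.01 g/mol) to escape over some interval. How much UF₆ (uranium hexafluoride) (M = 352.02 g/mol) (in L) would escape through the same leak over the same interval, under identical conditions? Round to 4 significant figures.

5.726 L

Graham's law gives rate_UF₆/rate_CO = √(M_CO/M_UF₆) = √(28.01/352.02) = √0.07957 = 0.2821.
So the volume for UF₆ is 20.3 × 0.2821 = 5.726 L.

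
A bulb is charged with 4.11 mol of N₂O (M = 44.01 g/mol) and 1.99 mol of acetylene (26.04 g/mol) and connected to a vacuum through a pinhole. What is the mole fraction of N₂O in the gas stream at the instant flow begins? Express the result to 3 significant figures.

0.614

Effusion rate of each component ∝ n_i/√M_i (partial pressure × 1/√M).
Mole fraction of N₂O in the effusate = (n_N₂O/√M_N₂O) / (n_N₂O/√M_N₂O + n_C₂H₂/√M_C₂H₂)
= (4.11/√44.01) / (4.11/√44.01 + 1.99/√26.04) = 0.6195/(0.6195 + 0.3900) = 0.614.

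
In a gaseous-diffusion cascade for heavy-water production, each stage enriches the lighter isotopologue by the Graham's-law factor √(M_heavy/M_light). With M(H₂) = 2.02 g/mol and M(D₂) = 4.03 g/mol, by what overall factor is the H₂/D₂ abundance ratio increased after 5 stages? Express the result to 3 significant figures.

Each stage multiplies the ratio by α = √(4.03/2.02), so after 5 stages the overall factor is α^5 = (4.03/2.02)^(5/2).
= 1.99505^(5/2) = 5.62.

5.62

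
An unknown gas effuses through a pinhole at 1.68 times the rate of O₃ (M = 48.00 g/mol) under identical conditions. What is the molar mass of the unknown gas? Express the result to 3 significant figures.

17.0 g/mol

By Graham's law, rate_X/rate_O₃ = √(M_O₃/M_X).
1.68 = √(48.00/M_X)
M_X = 48.00 / 1.68² = 48.00 / 2.822 = 17.0 g/mol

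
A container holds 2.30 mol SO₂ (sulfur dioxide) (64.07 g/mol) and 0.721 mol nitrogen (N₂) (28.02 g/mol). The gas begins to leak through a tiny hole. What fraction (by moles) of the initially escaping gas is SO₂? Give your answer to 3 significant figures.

0.678

Rate_i ∝ x_i/√M_i (Graham's law weighted by mole fraction), so the effusate composition follows n_i/√M_i.
Mole fraction of SO₂ in the effusate = (n_SO₂/√M_SO₂) / (n_SO₂/√M_SO₂ + n_N₂/√M_N₂)
= (2.30/√64.07) / (2.30/√64.07 + 0.721/√28.02) = 0.2873/(0.2873 + 0.1362) = 0.678.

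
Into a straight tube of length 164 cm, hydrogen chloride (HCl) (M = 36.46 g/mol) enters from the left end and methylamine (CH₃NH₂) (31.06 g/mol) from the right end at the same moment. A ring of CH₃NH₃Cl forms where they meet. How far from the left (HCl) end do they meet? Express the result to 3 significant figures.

78.7 cm

The fronts meet when d_HCl + d_CH₃NH₂ = L with d_HCl/d_CH₃NH₂ = √(M_CH₃NH₂/M_HCl) (Graham's law). Here √(M_CH₃NH₂/M_HCl) = √(31.06/36.46) = 0.9230.
With d_HCl + d_CH₃NH₂ = 164 cm, d_CH₃NH₂ = 164/(1 + 0.9230) = 85.28 cm.
d_HCl = 164 − 85.28 = 78.7 cm.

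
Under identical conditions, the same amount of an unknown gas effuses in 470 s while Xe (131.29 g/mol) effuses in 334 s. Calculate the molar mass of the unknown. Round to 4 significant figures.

260.0 g/mol

By Graham's law, t_X/t_Xe = √(M_X/M_Xe).
470/334 = 1.407 = √(M_X/131.29)
M_X = 131.29 × 1.407² = 131.29 × 1.980 = 260.0 g/mol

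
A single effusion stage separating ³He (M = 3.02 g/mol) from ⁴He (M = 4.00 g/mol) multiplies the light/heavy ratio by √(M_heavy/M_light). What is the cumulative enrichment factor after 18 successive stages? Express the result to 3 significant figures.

Each stage multiplies the ratio by α = √(4.00/3.02), so after 18 stages the overall factor is α^18 = (4.00/3.02)^(18/2).
= 1.32450^9 = 12.5.

12.5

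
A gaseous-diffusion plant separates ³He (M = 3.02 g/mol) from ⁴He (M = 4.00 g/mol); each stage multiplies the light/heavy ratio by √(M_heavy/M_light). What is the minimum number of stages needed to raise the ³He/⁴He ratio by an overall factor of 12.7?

19

Single-stage factor α = √(4.00/3.02), so ln α = ½ ln(1.32450) = 0.1405.
Need α^N ≥ 12.7 ⇒ N ≥ ln(12.7) / ln α = 2.542 / 0.1405 = 18.09.
Minimum whole number of stages: N = 19.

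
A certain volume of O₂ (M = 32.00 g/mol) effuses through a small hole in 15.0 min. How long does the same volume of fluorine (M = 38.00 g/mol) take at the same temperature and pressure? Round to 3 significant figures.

Using Graham's law: t_F₂/t_O₂ = √(M_F₂/M_O₂) = √(38.00/32.00) = √1.188 = 1.090.
So the time for F₂ is 15.0 × 1.090 = 16.3 min.

16.3 min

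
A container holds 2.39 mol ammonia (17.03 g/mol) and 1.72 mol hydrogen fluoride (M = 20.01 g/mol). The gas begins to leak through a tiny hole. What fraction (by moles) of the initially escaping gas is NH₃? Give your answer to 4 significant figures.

0.6010

Effusion rate of each component ∝ n_i/√M_i (partial pressure × 1/√M).
x_NH₃(eff) = (n_NH₃/√M_NH₃) / (n_NH₃/√M_NH₃ + n_HF/√M_HF)
= (2.39/√17.03) / (2.39/√17.03 + 1.72/√20.01) = 0.5791/(0.5791 + 0.3845) = 0.6010.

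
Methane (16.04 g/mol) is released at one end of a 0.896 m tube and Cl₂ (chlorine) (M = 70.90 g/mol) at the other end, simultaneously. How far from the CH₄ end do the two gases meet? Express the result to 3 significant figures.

The fronts meet when d_CH₄ + d_Cl₂ = L with d_CH₄/d_Cl₂ = √(M_Cl₂/M_CH₄) (Graham's law). Here √(M_Cl₂/M_CH₄) = √(70.90/16.04) = 2.102.
With d_CH₄ + d_Cl₂ = 0.896 m, d_Cl₂ = 0.896/(1 + 2.102) = 0.2888 m.
d_CH₄ = 0.896 − 0.2888 = 0.607 m.

0.607 m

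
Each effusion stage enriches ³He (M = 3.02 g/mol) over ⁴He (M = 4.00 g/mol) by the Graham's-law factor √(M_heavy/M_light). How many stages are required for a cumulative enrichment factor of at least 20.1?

With α = √(4.00/3.02) per stage, ln α = ½ ln(1.32450) = 0.1405.
Need α^N ≥ 20.1 ⇒ N ≥ ln(20.1) / ln α = 3.001 / 0.1405 = 21.35.
Rounding up, N = 22 stages.

22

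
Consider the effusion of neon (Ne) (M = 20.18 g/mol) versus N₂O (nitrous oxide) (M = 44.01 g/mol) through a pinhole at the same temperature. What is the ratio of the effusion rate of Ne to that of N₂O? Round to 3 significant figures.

By Graham's law, rate_Ne/rate_N₂O = √(M_N₂O/M_Ne) = √(44.01/20.18) = √2.181 = 1.48.

1.48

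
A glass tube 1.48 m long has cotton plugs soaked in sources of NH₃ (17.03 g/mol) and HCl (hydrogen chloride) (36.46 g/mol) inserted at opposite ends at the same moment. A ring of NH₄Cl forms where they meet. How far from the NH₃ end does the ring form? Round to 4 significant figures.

The fronts meet when d_NH₃ + d_HCl = L with d_NH₃/d_HCl = √(M_HCl/M_NH₃) (Graham's law). Here √(M_HCl/M_NH₃) = √(36.46/17.03) = 1.463.
With d_NH₃ + d_HCl = 1.48 m, d_HCl = 1.48/(1 + 1.463) = 0.6008 m.
d_NH₃ = 1.48 − 0.6008 = 0.8792 m.

0.8792 m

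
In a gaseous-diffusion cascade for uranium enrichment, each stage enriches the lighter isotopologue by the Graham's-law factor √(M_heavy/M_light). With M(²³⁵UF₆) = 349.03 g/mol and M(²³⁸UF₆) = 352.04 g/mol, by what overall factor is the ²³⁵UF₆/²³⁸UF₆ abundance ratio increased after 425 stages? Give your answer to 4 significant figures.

6.201

Overall factor = α^425 with α = √(352.04/349.03), i.e. (352.04/349.03)^(425/2).
= 1.00862^(425/2) = 6.201.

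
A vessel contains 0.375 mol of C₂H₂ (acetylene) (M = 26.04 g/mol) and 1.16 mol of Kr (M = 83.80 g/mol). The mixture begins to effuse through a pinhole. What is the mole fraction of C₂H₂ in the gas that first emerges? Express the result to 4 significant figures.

Each component's effusion rate ∝ (its partial pressure)·(1/√M) ∝ n_i/√M_i.
x_C₂H₂(eff) = (n_C₂H₂/√M_C₂H₂) / (n_C₂H₂/√M_C₂H₂ + n_Kr/√M_Kr)
= (0.375/√26.04) / (0.375/√26.04 + 1.16/√83.80) = 0.07349/(0.07349 + 0.1267) = 0.3671.

0.3671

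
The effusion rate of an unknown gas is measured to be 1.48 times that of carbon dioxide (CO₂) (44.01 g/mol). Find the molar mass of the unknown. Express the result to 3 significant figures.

Using Graham's law: rate_X/rate_CO₂ = √(M_CO₂/M_X).
1.48 = √(44.01/M_X)
M_X = 44.01 / 1.48² = 44.01 / 2.190 = 20.1 g/mol

20.1 g/mol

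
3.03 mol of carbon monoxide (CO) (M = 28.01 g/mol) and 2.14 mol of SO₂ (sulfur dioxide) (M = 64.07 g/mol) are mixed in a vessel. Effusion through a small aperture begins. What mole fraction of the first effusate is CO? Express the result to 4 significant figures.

The effusion rate of species i is ∝ p_i/√M_i ∝ n_i/√M_i.
x_CO(eff) = (n_CO/√M_CO) / (n_CO/√M_CO + n_SO₂/√M_SO₂)
= (3.03/√28.01) / (3.03/√28.01 + 2.14/√64.07) = 0.5725/(0.5725 + 0.2674) = 0.6817.

0.6817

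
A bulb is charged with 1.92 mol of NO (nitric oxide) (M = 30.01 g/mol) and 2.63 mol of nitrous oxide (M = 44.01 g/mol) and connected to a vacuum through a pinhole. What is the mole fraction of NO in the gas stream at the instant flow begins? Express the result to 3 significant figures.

0.469

Each component's effusion rate ∝ (its partial pressure)·(1/√M) ∝ n_i/√M_i.
x_NO(eff) = (n_NO/√M_NO) / (n_NO/√M_NO + n_N₂O/√M_N₂O)
= (1.92/√30.01) / (1.92/√30.01 + 2.63/√44.01) = 0.3505/(0.3505 + 0.3964) = 0.469.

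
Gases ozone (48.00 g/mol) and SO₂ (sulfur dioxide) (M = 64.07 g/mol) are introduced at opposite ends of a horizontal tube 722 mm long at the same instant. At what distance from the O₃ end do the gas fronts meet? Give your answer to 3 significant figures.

Graham's law gives d_O₃/d_SO₂ = rate_O₃/rate_SO₂ = √(M_SO₂/M_O₃) = √(64.07/48.00) = 1.155.
With d_O₃ + d_SO₂ = 722 mm, d_SO₂ = 722/(1 + 1.155) = 335.0 mm.
d_O₃ = 722 − 335.0 = 387 mm.

387 mm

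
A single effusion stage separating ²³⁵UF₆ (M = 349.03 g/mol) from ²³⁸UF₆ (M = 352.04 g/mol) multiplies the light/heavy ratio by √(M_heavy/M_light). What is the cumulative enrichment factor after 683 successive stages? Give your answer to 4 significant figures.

The single-stage factor is √(M_heavy/M_light), so 683 stages give [√(352.04/349.03)]^683 = (352.04/349.03)^(683/2).
= 1.00862^(683/2) = 18.77.

18.77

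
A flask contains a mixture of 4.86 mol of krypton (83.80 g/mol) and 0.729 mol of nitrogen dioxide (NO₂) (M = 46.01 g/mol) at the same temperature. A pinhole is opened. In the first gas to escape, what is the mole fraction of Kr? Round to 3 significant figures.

The effusion rate of species i is ∝ p_i/√M_i ∝ n_i/√M_i.
So x_Kr in the escaping gas = (n_Kr/√M_Kr) / Σ(n_i/√M_i)
= (4.86/√83.80) / (4.86/√83.80 + 0.729/√46.01) = 0.5309/(0.5309 + 0.1075) = 0.832.

0.832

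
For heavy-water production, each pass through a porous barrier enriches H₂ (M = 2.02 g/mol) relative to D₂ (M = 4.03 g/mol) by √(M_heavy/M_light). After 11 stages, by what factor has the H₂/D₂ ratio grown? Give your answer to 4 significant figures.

Overall factor = α^11 with α = √(4.03/2.02), i.e. (4.03/2.02)^(11/2).
= 1.99505^(11/2) = 44.64.

44.64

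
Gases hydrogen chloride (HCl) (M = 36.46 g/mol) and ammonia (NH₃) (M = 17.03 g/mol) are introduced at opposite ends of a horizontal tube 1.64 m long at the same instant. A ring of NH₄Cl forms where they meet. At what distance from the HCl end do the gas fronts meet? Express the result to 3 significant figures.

Distances travelled in equal time are proportional to diffusion rates, so d_HCl/d_NH₃ = √(M_NH₃/M_HCl) = √(17.03/36.46) = 0.6834.
With d_HCl + d_NH₃ = 1.64 m, d_NH₃ = 1.64/(1 + 0.6834) = 0.9742 m.
d_HCl = 1.64 − 0.9742 = 0.666 m.

0.666 m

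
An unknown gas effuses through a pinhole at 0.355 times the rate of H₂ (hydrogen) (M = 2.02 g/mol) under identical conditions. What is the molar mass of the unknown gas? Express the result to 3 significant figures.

16.0 g/mol

Graham's law gives rate_X/rate_H₂ = √(M_H₂/M_X).
0.355 = √(2.02/M_X)
M_X = 2.02 / 0.355² = 2.02 / 0.1260 = 16.0 g/mol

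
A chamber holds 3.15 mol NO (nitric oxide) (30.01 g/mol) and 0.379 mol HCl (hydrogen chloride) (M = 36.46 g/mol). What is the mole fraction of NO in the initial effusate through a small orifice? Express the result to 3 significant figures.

The effusion rate of species i is ∝ p_i/√M_i ∝ n_i/√M_i.
Mole fraction of NO in the effusate = (n_NO/√M_NO) / (n_NO/√M_NO + n_HCl/√M_HCl)
= (3.15/√30.01) / (3.15/√30.01 + 0.379/√36.46) = 0.5750/(0.5750 + 0.06277) = 0.902.

0.902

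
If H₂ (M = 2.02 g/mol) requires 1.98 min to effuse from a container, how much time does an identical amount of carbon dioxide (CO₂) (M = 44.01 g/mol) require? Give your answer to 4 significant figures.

9.242 min

By Graham's law, t_CO₂/t_H₂ = √(M_CO₂/M_H₂) = √(44.01/2.02) = √21.79 = 4.668.
So the time for CO₂ is 1.98 × 4.668 = 9.242 min.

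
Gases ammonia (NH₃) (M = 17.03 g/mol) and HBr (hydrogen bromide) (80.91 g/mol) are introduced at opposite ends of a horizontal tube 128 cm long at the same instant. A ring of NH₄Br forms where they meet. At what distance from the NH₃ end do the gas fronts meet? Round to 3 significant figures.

Graham's law gives d_NH₃/d_HBr = rate_NH₃/rate_HBr = √(M_HBr/M_NH₃) = √(80.91/17.03) = 2.180.
With d_NH₃ + d_HBr = 128 cm, d_HBr = 128/(1 + 2.180) = 40.26 cm.
d_NH₃ = 128 − 40.26 = 87.7 cm.

87.7 cm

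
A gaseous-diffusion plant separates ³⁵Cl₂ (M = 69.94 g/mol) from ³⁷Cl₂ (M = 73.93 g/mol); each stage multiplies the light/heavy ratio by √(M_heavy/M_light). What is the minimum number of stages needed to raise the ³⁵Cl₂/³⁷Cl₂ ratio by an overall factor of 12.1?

With α = √(73.93/69.94) per stage, ln α = ½ ln(1.05705) = 0.02774.
Need α^N ≥ 12.1 ⇒ N ≥ ln(12.1) / ln α = 2.493 / 0.02774 = 89.88.
So at least 90 stages are needed.

90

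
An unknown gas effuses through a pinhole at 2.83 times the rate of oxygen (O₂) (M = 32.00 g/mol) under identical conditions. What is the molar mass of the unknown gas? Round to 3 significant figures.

4.00 g/mol

By Graham's law, rate_X/rate_O₂ = √(M_O₂/M_X).
2.83 = √(32.00/M_X)
M_X = 32.00 / 2.83² = 32.00 / 8.009 = 4.00 g/mol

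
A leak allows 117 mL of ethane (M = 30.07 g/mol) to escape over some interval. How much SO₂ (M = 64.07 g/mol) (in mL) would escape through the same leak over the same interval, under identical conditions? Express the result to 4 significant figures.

80.15 mL

From Graham's law, rate_SO₂/rate_C₂H₆ = √(M_C₂H₆/M_SO₂) = √(30.07/64.07) = √0.4693 = 0.6851.
So the volume for SO₂ is 117 × 0.6851 = 80.15 mL.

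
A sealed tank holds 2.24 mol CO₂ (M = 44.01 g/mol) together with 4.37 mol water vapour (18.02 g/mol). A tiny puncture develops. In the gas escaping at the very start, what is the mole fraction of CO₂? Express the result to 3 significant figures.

The effusion rate of species i is ∝ p_i/√M_i ∝ n_i/√M_i.
x_CO₂(eff) = (n_CO₂/√M_CO₂) / (n_CO₂/√M_CO₂ + n_H₂O/√M_H₂O)
= (2.24/√44.01) / (2.24/√44.01 + 4.37/√18.02) = 0.3377/(0.3377 + 1.029) = 0.247.

0.247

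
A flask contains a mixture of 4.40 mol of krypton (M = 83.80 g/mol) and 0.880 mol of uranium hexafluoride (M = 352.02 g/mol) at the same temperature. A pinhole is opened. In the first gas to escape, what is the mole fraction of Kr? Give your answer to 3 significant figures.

Effusion rate of each component ∝ n_i/√M_i (partial pressure × 1/√M).
Mole fraction of Kr in the effusate = (n_Kr/√M_Kr) / (n_Kr/√M_Kr + n_UF₆/√M_UF₆)
= (4.40/√83.80) / (4.40/√83.80 + 0.880/√352.02) = 0.4807/(0.4807 + 0.04690) = 0.911.

0.911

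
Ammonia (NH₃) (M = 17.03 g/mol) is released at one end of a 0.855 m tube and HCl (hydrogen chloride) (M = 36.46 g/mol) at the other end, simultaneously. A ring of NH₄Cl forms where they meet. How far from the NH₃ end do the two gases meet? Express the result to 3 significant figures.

0.508 m

Graham's law gives d_NH₃/d_HCl = rate_NH₃/rate_HCl = √(M_HCl/M_NH₃) = √(36.46/17.03) = 1.463.
With d_NH₃ + d_HCl = 0.855 m, d_HCl = 0.855/(1 + 1.463) = 0.3471 m.
d_NH₃ = 0.855 − 0.3471 = 0.508 m.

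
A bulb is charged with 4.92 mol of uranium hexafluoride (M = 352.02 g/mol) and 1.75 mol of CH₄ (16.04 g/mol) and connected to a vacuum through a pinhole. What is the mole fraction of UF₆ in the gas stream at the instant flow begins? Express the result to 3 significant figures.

Effusion rate of each component ∝ n_i/√M_i (partial pressure × 1/√M).
Mole fraction of UF₆ in the effusate = (n_UF₆/√M_UF₆) / (n_UF₆/√M_UF₆ + n_CH₄/√M_CH₄)
= (4.92/√352.02) / (4.92/√352.02 + 1.75/√16.04) = 0.2622/(0.2622 + 0.4370) = 0.375.

0.375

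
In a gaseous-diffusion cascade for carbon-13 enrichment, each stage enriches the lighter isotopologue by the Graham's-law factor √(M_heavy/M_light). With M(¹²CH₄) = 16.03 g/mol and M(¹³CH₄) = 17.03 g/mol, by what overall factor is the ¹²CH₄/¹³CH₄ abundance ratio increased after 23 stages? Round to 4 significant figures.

Each stage multiplies the ratio by α = √(17.03/16.03), so after 23 stages the overall factor is α^23 = (17.03/16.03)^(23/2).
= 1.06238^(23/2) = 2.006.

2.006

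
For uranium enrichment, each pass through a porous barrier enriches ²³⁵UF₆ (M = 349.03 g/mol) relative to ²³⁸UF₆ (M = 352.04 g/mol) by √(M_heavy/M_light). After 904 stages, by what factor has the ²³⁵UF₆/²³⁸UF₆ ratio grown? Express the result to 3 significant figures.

Overall factor = α^904 with α = √(352.04/349.03), i.e. (352.04/349.03)^(904/2).
= 1.00862^452 = 48.5.

48.5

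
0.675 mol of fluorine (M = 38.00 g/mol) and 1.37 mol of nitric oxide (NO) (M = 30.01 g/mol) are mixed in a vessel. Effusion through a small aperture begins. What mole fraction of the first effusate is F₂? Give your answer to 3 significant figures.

0.305

Effusion rate of each component ∝ n_i/√M_i (partial pressure × 1/√M).
Mole fraction of F₂ in the effusate = (n_F₂/√M_F₂) / (n_F₂/√M_F₂ + n_NO/√M_NO)
= (0.675/√38.00) / (0.675/√38.00 + 1.37/√30.01) = 0.1095/(0.1095 + 0.2501) = 0.305.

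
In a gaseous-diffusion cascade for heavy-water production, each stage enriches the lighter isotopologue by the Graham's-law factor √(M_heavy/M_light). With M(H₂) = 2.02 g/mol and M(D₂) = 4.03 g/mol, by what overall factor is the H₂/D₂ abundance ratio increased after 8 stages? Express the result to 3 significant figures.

Overall factor = α^8 with α = √(4.03/2.02), i.e. (4.03/2.02)^(8/2).
= 1.99505^4 = 15.8.

15.8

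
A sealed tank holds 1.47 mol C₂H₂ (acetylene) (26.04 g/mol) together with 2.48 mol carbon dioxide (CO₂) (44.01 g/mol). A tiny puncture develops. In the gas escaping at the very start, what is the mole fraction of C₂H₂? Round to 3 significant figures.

Effusion rate of each component ∝ n_i/√M_i (partial pressure × 1/√M).
Mole fraction of C₂H₂ in the effusate = (n_C₂H₂/√M_C₂H₂) / (n_C₂H₂/√M_C₂H₂ + n_CO₂/√M_CO₂)
= (1.47/√26.04) / (1.47/√26.04 + 2.48/√44.01) = 0.2881/(0.2881 + 0.3738) = 0.435.

0.435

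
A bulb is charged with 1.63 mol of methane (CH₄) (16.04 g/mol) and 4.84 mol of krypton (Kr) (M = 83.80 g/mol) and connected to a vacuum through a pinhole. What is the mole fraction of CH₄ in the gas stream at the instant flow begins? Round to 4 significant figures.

0.4350

Each component's effusion rate ∝ (its partial pressure)·(1/√M) ∝ n_i/√M_i.
Mole fraction of CH₄ in the effusate = (n_CH₄/√M_CH₄) / (n_CH₄/√M_CH₄ + n_Kr/√M_Kr)
= (1.63/√16.04) / (1.63/√16.04 + 4.84/√83.80) = 0.4070/(0.4070 + 0.5287) = 0.4350.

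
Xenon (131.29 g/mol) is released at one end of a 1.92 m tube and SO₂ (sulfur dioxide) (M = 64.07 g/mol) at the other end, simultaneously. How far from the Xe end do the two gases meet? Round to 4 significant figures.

0.7896 m

Graham's law gives d_Xe/d_SO₂ = rate_Xe/rate_SO₂ = √(M_SO₂/M_Xe) = √(64.07/131.29) = 0.6986.
With d_Xe + d_SO₂ = 1.92 m, d_SO₂ = 1.92/(1 + 0.6986) = 1.130 m.
d_Xe = 1.92 − 1.130 = 0.7896 m.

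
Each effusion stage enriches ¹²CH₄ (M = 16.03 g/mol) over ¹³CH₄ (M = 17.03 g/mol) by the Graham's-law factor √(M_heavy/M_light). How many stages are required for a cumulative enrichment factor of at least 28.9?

Per stage α = (17.03/16.03)^(1/2) = 1.06238^0.5, giving ln α = 0.03026.
Need α^N ≥ 28.9 ⇒ N ≥ ln(28.9) / ln α = 3.364 / 0.03026 = 111.17.
Minimum whole number of stages: N = 112.

112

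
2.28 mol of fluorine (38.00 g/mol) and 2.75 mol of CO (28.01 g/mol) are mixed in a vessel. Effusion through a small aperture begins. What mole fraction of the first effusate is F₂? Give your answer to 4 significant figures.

The effusion rate of species i is ∝ p_i/√M_i ∝ n_i/√M_i.
x_F₂(eff) = (n_F₂/√M_F₂) / (n_F₂/√M_F₂ + n_CO/√M_CO)
= (2.28/√38.00) / (2.28/√38.00 + 2.75/√28.01) = 0.3699/(0.3699 + 0.5196) = 0.4158.

0.4158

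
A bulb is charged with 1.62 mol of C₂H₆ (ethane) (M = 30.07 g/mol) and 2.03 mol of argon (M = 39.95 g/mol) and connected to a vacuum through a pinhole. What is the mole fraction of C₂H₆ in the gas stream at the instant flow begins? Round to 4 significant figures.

The effusion rate of species i is ∝ p_i/√M_i ∝ n_i/√M_i.
So x_C₂H₆ in the escaping gas = (n_C₂H₆/√M_C₂H₆) / Σ(n_i/√M_i)
= (1.62/√30.07) / (1.62/√30.07 + 2.03/√39.95) = 0.2954/(0.2954 + 0.3212) = 0.4791.

0.4791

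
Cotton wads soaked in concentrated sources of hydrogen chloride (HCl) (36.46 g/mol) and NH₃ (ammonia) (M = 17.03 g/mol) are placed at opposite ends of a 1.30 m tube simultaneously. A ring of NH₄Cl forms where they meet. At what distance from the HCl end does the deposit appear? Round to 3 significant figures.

The fronts meet when d_HCl + d_NH₃ = L with d_HCl/d_NH₃ = √(M_NH₃/M_HCl) (Graham's law). Here √(M_NH₃/M_HCl) = √(17.03/36.46) = 0.6834.
With d_HCl + d_NH₃ = 1.30 m, d_NH₃ = 1.30/(1 + 0.6834) = 0.7722 m.
d_HCl = 1.30 − 0.7722 = 0.528 m.

0.528 m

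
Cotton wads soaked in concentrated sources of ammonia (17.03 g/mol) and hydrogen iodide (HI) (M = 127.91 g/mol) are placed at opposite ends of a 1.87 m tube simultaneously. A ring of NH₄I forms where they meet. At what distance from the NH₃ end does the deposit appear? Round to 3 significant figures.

1.37 m

In equal time, each gas travels a distance ∝ its rate ∝ 1/√M, so d_NH₃/d_HI = √(M_HI/M_NH₃) = √(127.91/17.03) = 2.741.
With d_NH₃ + d_HI = 1.87 m, d_HI = 1.87/(1 + 2.741) = 0.4999 m.
d_NH₃ = 1.87 − 0.4999 = 1.37 m.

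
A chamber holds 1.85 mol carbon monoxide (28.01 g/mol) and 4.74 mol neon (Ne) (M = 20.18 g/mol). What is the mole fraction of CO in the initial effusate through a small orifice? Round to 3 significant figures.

The effusion rate of species i is ∝ p_i/√M_i ∝ n_i/√M_i.
x_CO(eff) = (n_CO/√M_CO) / (n_CO/√M_CO + n_Ne/√M_Ne)
= (1.85/√28.01) / (1.85/√28.01 + 4.74/√20.18) = 0.3496/(0.3496 + 1.055) = 0.249.

0.249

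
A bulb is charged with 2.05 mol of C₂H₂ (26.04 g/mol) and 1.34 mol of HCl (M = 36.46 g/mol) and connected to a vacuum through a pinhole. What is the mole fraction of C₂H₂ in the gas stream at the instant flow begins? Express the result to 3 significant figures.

0.644

Each component's effusion rate ∝ (its partial pressure)·(1/√M) ∝ n_i/√M_i.
So x_C₂H₂ in the escaping gas = (n_C₂H₂/√M_C₂H₂) / Σ(n_i/√M_i)
= (2.05/√26.04) / (2.05/√26.04 + 1.34/√36.46) = 0.4017/(0.4017 + 0.2219) = 0.644.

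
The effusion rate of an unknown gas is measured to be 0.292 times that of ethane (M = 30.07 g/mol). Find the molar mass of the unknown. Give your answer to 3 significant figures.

By Graham's law, rate_X/rate_C₂H₆ = √(M_C₂H₆/M_X).
0.292 = √(30.07/M_X)
M_X = 30.07 / 0.292² = 30.07 / 0.08526 = 353 g/mol

353 g/mol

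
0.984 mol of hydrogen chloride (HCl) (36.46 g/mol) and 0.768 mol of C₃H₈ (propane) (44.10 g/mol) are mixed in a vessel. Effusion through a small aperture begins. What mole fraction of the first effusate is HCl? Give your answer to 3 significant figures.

Each component's effusion rate ∝ (its partial pressure)·(1/√M) ∝ n_i/√M_i.
So x_HCl in the escaping gas = (n_HCl/√M_HCl) / Σ(n_i/√M_i)
= (0.984/√36.46) / (0.984/√36.46 + 0.768/√44.10) = 0.1630/(0.1630 + 0.1156) = 0.585.

0.585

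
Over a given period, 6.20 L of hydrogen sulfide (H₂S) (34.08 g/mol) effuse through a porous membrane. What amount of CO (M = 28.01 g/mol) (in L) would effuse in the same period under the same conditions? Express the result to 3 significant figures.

Since effusion rate ∝ 1/√M, rate_CO/rate_H₂S = √(M_H₂S/M_CO) = √(34.08/28.01) = √1.217 = 1.103.
So the volume for CO is 6.20 × 1.103 = 6.84 L.

6.84 L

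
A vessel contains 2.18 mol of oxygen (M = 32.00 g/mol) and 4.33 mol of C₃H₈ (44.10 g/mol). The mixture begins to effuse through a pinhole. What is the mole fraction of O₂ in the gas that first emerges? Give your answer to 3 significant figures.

Each component's effusion rate ∝ (its partial pressure)·(1/√M) ∝ n_i/√M_i.
x_O₂(eff) = (n_O₂/√M_O₂) / (n_O₂/√M_O₂ + n_C₃H₈/√M_C₃H₈)
= (2.18/√32.00) / (2.18/√32.00 + 4.33/√44.10) = 0.3854/(0.3854 + 0.6520) = 0.371.

0.371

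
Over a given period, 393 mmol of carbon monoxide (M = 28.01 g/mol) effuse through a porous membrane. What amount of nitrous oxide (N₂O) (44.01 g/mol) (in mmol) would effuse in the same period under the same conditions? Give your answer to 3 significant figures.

314 mmol

From Graham's law, rate_N₂O/rate_CO = √(M_CO/M_N₂O) = √(28.01/44.01) = √0.6364 = 0.7978.
So the amount for N₂O is 393 × 0.7978 = 314 mmol.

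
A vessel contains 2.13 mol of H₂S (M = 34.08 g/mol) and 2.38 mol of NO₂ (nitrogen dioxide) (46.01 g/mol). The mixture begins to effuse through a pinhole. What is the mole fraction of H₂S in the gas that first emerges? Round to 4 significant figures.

0.5098

Rate_i ∝ x_i/√M_i (Graham's law weighted by mole fraction), so the effusate composition follows n_i/√M_i.
Mole fraction of H₂S in the effusate = (n_H₂S/√M_H₂S) / (n_H₂S/√M_H₂S + n_NO₂/√M_NO₂)
= (2.13/√34.08) / (2.13/√34.08 + 2.38/√46.01) = 0.3649/(0.3649 + 0.3509) = 0.5098.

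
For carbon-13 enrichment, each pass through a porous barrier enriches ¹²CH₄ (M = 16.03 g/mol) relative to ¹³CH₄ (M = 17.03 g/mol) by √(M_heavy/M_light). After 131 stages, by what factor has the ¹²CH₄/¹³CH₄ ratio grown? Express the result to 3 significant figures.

52.7

The single-stage factor is √(M_heavy/M_light), so 131 stages give [√(17.03/16.03)]^131 = (17.03/16.03)^(131/2).
= 1.06238^(131/2) = 52.7.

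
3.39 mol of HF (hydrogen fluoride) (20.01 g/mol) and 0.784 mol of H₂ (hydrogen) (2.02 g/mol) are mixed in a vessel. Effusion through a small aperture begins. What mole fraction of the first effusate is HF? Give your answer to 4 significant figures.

Effusion rate of each component ∝ n_i/√M_i (partial pressure × 1/√M).
x_HF(eff) = (n_HF/√M_HF) / (n_HF/√M_HF + n_H₂/√M_H₂)
= (3.39/√20.01) / (3.39/√20.01 + 0.784/√2.02) = 0.7578/(0.7578 + 0.5516) = 0.5787.

0.5787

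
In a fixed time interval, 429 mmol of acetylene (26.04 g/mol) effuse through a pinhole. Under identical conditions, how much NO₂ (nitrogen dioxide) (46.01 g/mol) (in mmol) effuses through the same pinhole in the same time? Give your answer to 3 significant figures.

From Graham's law, rate_NO₂/rate_C₂H₂ = √(M_C₂H₂/M_NO₂) = √(26.04/46.01) = √0.5660 = 0.7523.
So the amount for NO₂ is 429 × 0.7523 = 323 mmol.

323 mmol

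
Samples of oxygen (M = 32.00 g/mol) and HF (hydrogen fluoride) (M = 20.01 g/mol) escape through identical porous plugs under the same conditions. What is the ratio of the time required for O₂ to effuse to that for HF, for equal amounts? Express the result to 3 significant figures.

From Graham's law, t_O₂/t_HF = √(M_O₂/M_HF) = √(32.00/20.01) = √1.599 = 1.26.

1.26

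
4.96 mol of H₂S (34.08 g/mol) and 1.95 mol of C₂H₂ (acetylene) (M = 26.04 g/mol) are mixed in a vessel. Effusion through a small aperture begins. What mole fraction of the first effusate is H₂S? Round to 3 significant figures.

Rate_i ∝ x_i/√M_i (Graham's law weighted by mole fraction), so the effusate composition follows n_i/√M_i.
Mole fraction of H₂S in the effusate = (n_H₂S/√M_H₂S) / (n_H₂S/√M_H₂S + n_C₂H₂/√M_C₂H₂)
= (4.96/√34.08) / (4.96/√34.08 + 1.95/√26.04) = 0.8496/(0.8496 + 0.3821) = 0.690.

0.690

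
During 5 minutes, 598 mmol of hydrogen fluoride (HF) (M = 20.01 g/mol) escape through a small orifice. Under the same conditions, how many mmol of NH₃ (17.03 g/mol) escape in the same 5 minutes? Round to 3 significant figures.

By Graham's law, rate_NH₃/rate_HF = √(M_HF/M_NH₃) = √(20.01/17.03) = √1.175 = 1.084.
So the amount for NH₃ is 598 × 1.084 = 648 mmol.

648 mmol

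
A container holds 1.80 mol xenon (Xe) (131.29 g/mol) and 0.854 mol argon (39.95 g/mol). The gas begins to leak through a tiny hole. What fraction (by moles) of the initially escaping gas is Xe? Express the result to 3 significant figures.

0.538

The effusion rate of species i is ∝ p_i/√M_i ∝ n_i/√M_i.
x_Xe(eff) = (n_Xe/√M_Xe) / (n_Xe/√M_Xe + n_Ar/√M_Ar)
= (1.80/√131.29) / (1.80/√131.29 + 0.854/√39.95) = 0.1571/(0.1571 + 0.1351) = 0.538.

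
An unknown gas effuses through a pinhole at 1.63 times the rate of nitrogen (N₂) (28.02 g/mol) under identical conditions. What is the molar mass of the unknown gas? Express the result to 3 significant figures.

Since effusion rate ∝ 1/√M, rate_X/rate_N₂ = √(M_N₂/M_X).
1.63 = √(28.02/M_X)
M_X = 28.02 / 1.63² = 28.02 / 2.657 = 10.5 g/mol

10.5 g/mol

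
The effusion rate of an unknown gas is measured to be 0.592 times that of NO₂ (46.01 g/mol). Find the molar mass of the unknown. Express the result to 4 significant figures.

131.3 g/mol

From Graham's law, rate_X/rate_NO₂ = √(M_NO₂/M_X).
0.592 = √(46.01/M_X)
M_X = 46.01 / 0.592² = 46.01 / 0.3505 = 131.3 g/mol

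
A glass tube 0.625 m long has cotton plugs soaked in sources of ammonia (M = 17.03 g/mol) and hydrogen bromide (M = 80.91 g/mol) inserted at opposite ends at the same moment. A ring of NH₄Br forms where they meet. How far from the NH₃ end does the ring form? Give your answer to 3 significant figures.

0.428 m

Distances travelled in equal time are proportional to diffusion rates, so d_NH₃/d_HBr = √(M_HBr/M_NH₃) = √(80.91/17.03) = 2.180.
With d_NH₃ + d_HBr = 0.625 m, d_HBr = 0.625/(1 + 2.180) = 0.1966 m.
d_NH₃ = 0.625 − 0.1966 = 0.428 m.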